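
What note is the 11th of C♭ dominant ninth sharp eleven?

C♭ dominant ninth sharp eleven is built on Cb; its 11th is an augmented 11th above the root.
A fourth above C uses the letter F, and the augmented 11th above Cb is F.

F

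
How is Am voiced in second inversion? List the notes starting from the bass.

E, A, C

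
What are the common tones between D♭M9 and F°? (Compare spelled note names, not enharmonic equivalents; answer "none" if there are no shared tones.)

D♭M9: Db F Ab C Eb
F°: F Ab Cb
Common to both → F, Ab.

F, Ab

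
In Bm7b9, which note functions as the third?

D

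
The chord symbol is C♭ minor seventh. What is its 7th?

Root of C♭ minor seventh = Cb. The 7th is a minor 7th: Cb up a minor 7th → Bbb.

Bbb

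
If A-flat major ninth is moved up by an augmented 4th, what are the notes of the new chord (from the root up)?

An augmented 4th up from A-flat is D, so the new chord is D major ninth.
Root: D
Major 3rd (3rd): F-sharp
Perfect 5th (5th): A
Major 7th (7th): C-sharp
Major 9th (9th): E

D F-sharp A C-sharp E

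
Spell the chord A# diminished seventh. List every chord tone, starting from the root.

A-sharp, C-sharp, E, G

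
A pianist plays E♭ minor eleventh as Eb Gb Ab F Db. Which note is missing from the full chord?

Bb

E♭ minor eleventh = Eb, Gb, Bb, Db, F, Ab. The voicing lacks the 5th (perfect 5th), Bb.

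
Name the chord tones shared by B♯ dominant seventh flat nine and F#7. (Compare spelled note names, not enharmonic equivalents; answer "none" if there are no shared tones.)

A#  C#

B♯ dominant seventh flat nine = B#, D##, F##, A#, C#.
F#7 = F#, A#, C#, E.
Shared: A#, C#.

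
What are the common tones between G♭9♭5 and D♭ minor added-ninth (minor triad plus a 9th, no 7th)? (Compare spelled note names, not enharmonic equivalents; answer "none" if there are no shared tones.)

Fb – Ab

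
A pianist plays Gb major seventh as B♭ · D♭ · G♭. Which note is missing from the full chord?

F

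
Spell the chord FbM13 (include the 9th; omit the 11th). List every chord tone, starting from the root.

F♭, A♭, C♭, E♭, G♭, D♭

Root F♭, quality major thirteenth:
Root: F♭
Major 3rd (3rd): A♭
Perfect 5th (5th): C♭
Major 7th (7th): E♭
Major 9th (9th): G♭
Major 13th (13th): D♭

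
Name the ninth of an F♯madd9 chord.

Root of F♯madd9 = F♯. The 9th is a major 9th: F♯ up a major 9th → G♯.

G♯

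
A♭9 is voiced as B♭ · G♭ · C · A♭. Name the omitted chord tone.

E♭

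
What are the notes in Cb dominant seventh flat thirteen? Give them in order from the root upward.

Root C♭, quality dominant seventh flat thirteen:
Root: C♭
Major 3rd (3rd): E♭
Perfect 5th (5th): G♭
Minor 7th (7th): B𝄫
Minor 13th (13th): A𝄫

C♭  E♭  G♭  B𝄫  A𝄫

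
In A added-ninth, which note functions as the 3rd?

C-sharp

Root of A added-ninth = A. The 3rd is a major 3rd: A up a major 3rd → C-sharp.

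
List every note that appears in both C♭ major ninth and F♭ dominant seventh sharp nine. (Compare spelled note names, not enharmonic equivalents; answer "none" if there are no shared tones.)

C♭ major ninth: C-flat E-flat G-flat B-flat D-flat
F♭ dominant seventh sharp nine: F-flat A-flat C-flat E-double-flat G
Common to both → C-flat.

C-flat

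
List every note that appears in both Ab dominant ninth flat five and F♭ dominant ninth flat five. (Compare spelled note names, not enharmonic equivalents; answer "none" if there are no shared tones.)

Ab dominant ninth flat five = A-flat, C, E-double-flat, G-flat, B-flat.
F♭ dominant ninth flat five = F-flat, A-flat, C-double-flat, E-double-flat, G-flat.
Shared: A-flat, E-double-flat, G-flat.

A-flat, E-double-flat, G-flat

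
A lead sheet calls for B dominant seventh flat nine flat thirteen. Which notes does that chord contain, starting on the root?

B – D# – F# – A – C – G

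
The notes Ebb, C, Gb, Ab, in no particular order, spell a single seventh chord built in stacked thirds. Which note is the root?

Stacking in thirds gives Ab – C – Ebb – Gb, so Ab is the root — Ab dominant seventh flat five.

Ab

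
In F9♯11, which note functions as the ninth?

Root of F9♯11 = F. The 9th is a major 9th: F up a major 9th → G.

G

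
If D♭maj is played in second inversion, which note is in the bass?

D♭maj = D♭–F–A♭. Second inversion → fifth in the bass = A♭.

A♭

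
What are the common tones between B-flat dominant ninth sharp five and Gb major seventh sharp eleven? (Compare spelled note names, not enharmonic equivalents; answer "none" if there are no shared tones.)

Bb, C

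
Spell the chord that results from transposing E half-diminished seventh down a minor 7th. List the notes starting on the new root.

F# A C E

Transposed root: E → F# (minor 7th down). So we spell F# half-diminished seventh:
F# — root
A — minor 3rd
C — diminished 5th
E — minor 7th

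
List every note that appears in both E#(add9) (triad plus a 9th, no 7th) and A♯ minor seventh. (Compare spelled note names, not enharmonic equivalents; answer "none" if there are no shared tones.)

E#

E#(add9): E# G## B# F##
A♯ minor seventh: A# C# E# G#
Common to both → E#.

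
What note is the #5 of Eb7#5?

Root of Eb7#5 = Eb. The 5th is an augmented 5th: Eb up an augmented 5th → B.

B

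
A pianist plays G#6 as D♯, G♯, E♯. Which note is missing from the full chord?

The full G#6 chord is G♯, B♯, D♯, E♯.
Comparing with the voicing, the major 3rd (3rd) — B♯ — is absent.

B♯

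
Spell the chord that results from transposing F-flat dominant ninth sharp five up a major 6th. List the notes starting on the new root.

Transposed root: F-flat → D-flat (major 6th up). So we spell D-flat dominant ninth sharp five:
root → D-flat
3rd (major 3rd) → F
5th (augmented 5th) → A
7th (minor 7th) → C-flat
9th (major 9th) → E-flat

D-flat  F  A  C-flat  E-flat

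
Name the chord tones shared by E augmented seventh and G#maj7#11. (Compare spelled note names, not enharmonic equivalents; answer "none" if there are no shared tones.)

G#  B#

E augmented seventh = E, G#, B#, D.
G#maj7#11 = G#, B#, D#, F##, C##.
Shared: G#, B#.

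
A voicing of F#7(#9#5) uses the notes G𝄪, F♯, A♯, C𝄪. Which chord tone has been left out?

E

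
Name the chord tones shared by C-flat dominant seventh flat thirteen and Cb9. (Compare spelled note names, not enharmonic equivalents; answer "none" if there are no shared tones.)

C-flat dominant seventh flat thirteen: C♭ E♭ G♭ B𝄫 A𝄫
Cb9: C♭ E♭ G♭ B𝄫 D♭
Common to both → C♭, E♭, G♭, B𝄫.

C♭ E♭ G♭ B𝄫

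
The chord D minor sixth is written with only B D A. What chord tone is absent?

The full D minor sixth chord is D, F, A, B.
Comparing with the voicing, the minor 3rd (3rd) — F — is absent.

F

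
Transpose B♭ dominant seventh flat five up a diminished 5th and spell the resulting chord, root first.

F-flat – A-flat – C-double-flat – E-double-flat

A diminished 5th up from B-flat is F-flat, so the new chord is F-flat dominant seventh flat five.
Root: F-flat
Major 3rd (3rd): A-flat
Diminished 5th (5th): C-double-flat
Minor 7th (7th): E-double-flat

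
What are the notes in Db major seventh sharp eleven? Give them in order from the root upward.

D♭, F, A♭, C, G

Root D♭, quality major seventh sharp eleven:
root → D♭
3rd (major 3rd) → F
5th (perfect 5th) → A♭
7th (major 7th) → C
11th (augmented 11th) → G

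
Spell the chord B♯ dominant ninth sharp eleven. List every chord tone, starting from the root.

B#, D##, F##, A#, C##, E##

B♯ dominant ninth sharp eleven is a dominant ninth sharp eleven built on B#.
root → B#
3rd (major 3rd) → D##
5th (perfect 5th) → F##
7th (minor 7th) → A#
9th (major 9th) → C##
11th (augmented 11th) → E##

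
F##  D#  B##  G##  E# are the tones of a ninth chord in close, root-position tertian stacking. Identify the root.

Stacking in thirds gives E# – G## – B## – D# – F##, so E# is the root — E# dominant ninth sharp five.

E#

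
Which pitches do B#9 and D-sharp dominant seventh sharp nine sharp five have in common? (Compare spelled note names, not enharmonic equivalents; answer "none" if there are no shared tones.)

F##

B#9: B# D## F## A# C##
D-sharp dominant seventh sharp nine sharp five: D# F## A## C# E##
Common to both → F##.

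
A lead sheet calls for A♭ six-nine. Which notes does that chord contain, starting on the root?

Ab, C, Eb, F, Bb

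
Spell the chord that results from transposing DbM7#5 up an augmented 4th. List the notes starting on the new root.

G – B – D♯ – F♯

An augmented 4th up from D♭ is G, so the new chord is G augmented major seventh.
Root: G
Major 3rd (3rd): B
Augmented 5th (5th): D♯
Major 7th (7th): F♯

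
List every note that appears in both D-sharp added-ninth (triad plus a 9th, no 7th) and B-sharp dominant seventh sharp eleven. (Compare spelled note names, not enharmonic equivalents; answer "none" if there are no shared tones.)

D-sharp added-ninth: D-sharp F-double-sharp A-sharp E-sharp
B-sharp dominant seventh sharp eleven: B-sharp D-double-sharp F-double-sharp A-sharp E-double-sharp
Common to both → F-double-sharp, A-sharp.

F-double-sharp A-sharp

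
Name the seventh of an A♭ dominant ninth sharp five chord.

Root of A♭ dominant ninth sharp five = A-flat. The 7th is a minor 7th: A-flat up a minor 7th → G-flat.

G-flat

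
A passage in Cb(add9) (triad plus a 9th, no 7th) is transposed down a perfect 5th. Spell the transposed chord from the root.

F♭ A♭ C♭ G♭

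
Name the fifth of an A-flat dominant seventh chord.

E-flat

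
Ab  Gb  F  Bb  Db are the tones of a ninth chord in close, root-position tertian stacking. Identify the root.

Gb

Arranged so that each adjacent pair is a third by letter name: Gb – Bb – Db – F – Ab.
The bottom of that stack, Gb, is the root (this is Gb major ninth).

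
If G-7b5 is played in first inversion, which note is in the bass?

B♭

G-7b5 = G–B♭–D♭–F. First inversion → third in the bass = B♭.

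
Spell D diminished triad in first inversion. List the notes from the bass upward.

In root position, D diminished triad is D–F–Ab.
First inversion puts the third (F) in the bass.

F – Ab – D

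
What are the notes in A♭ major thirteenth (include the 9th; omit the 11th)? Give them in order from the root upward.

Ab, C, Eb, G, Bb, F

A♭ major thirteenth: major thirteenth on Ab.
root → Ab
3rd (major 3rd) → C
5th (perfect 5th) → Eb
7th (major 7th) → G
9th (major 9th) → Bb
13th (major 13th) → F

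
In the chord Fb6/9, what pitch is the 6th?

Db

Fb6/9 is built on Fb; its 6th is a major 6th above the root.
A sixth above F uses the letter D, and the major 6th above Fb is Db.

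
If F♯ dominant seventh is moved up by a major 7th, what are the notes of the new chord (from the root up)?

E-sharp  G-double-sharp  B-sharp  D-sharp

Transposed root: F-sharp → E-sharp (major 7th up). So we spell E-sharp dominant seventh:
E-sharp — root
G-double-sharp — major 3rd
B-sharp — perfect 5th
D-sharp — minor 7th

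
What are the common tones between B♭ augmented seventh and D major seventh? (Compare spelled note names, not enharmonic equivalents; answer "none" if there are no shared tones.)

D  F-sharp

B♭ augmented seventh = B-flat, D, F-sharp, A-flat.
D major seventh = D, F-sharp, A, C-sharp.
Shared: D, F-sharp.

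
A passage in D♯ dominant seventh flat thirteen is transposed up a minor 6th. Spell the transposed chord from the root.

A minor 6th up from D# is B, so the new chord is B dominant seventh flat thirteen.
- root: B
- major 3rd: D#
- perfect 5th: F#
- minor 7th: A
- minor 13th: G

B, D#, F#, A, G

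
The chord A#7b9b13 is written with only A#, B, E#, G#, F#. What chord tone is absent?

The full A#7b9b13 chord is A#, C##, E#, G#, B, F#.
Comparing with the voicing, the major 3rd (3rd) — C## — is absent.

C##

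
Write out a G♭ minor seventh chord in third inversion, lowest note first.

F-flat – G-flat – B-double-flat – D-flat

In root position, G♭ minor seventh is G-flat–B-double-flat–D-flat–F-flat.
Third inversion puts the seventh (F-flat) in the bass.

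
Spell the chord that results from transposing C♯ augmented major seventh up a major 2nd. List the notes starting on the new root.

Transposed root: C# → D# (major 2nd up). So we spell D# augmented major seventh:
root → D#
3rd (major 3rd) → F##
5th (augmented 5th) → A##
7th (major 7th) → C##

D# – F## – A## – C##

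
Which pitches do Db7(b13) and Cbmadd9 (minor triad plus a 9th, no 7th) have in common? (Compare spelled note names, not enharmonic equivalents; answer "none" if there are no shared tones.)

Db, Cb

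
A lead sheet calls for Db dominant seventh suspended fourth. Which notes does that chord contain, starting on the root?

D♭, G♭, A♭, C♭

Db dominant seventh suspended fourth: dominant seventh suspended fourth on D♭.
root → D♭
4th (perfect 4th) → G♭
5th (perfect 5th) → A♭
7th (minor 7th) → C♭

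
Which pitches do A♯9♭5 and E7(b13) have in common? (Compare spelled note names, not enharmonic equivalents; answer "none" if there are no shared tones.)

A♯9♭5 = A#, C##, E, G#, B#.
E7(b13) = E, G#, B, D, C.
Shared: E, G#.

E – G#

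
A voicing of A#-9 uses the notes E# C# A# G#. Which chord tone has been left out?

A#-9 = A#, C#, E#, G#, B#. The voicing lacks the 9th (major 9th), B#.

B#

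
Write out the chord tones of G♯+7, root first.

G#, B#, D##, F#

G♯+7 is an augmented seventh built on G#.
G# — root
B# — major 3rd
D## — augmented 5th
F# — minor 7th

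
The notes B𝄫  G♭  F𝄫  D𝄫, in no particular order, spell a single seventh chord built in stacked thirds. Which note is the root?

Stacking in thirds gives G♭ – B𝄫 – D𝄫 – F𝄫, so G♭ is the root — G♭ diminished seventh.

G♭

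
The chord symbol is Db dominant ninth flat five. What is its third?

F

Db dominant ninth flat five is built on Db; its 3rd is a major 3rd above the root.
A third above D uses the letter F, and the major 3rd above Db is F.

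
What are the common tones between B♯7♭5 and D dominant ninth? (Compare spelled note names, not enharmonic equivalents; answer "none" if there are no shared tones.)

B♯7♭5 = B#, D##, F#, A#.
D dominant ninth = D, F#, A, C, E.
Shared: F#.

F#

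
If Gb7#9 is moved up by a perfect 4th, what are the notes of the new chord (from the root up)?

Transposed root: Gb → Cb (perfect 4th up). So we spell Cb dominant seventh sharp nine:
Cb — root
Eb — major 3rd
Gb — perfect 5th
Bbb — minor 7th
D — augmented 9th

Cb  Eb  Gb  Bbb  D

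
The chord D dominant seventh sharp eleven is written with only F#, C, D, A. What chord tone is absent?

G#

The full D dominant seventh sharp eleven chord is D, F#, A, C, G#.
Comparing with the voicing, the augmented 11th (11th) — G# — is absent.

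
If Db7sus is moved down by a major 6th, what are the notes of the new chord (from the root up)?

Fb  Bbb  Cb  Ebb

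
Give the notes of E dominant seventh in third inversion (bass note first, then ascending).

D E G# B

In root position, E dominant seventh is E–G#–B–D.
Third inversion puts the seventh (D) in the bass.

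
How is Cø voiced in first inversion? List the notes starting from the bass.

Eb Gb Bb C

In root position, Cø is C–Eb–Gb–Bb.
First inversion puts the third (Eb) in the bass.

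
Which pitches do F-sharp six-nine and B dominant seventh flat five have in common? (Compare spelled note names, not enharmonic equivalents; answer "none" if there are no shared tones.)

D-sharp

F-sharp six-nine = F-sharp, A-sharp, C-sharp, D-sharp, G-sharp.
B dominant seventh flat five = B, D-sharp, F, A.
Shared: D-sharp.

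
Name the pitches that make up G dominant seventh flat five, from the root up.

G dominant seventh flat five: dominant seventh flat five on G.
root → G
3rd (major 3rd) → B
5th (diminished 5th) → Db
7th (minor 7th) → F

G – B – Db – F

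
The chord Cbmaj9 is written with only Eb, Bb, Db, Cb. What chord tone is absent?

The full Cbmaj9 chord is Cb, Eb, Gb, Bb, Db.
Comparing with the voicing, the perfect 5th (5th) — Gb — is absent.

Gb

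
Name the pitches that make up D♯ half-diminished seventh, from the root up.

Root D-sharp, quality half-diminished seventh:
D-sharp — root
F-sharp — minor 3rd
A — diminished 5th
C-sharp — minor 7th

D-sharp, F-sharp, A, C-sharp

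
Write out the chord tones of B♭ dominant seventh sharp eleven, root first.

Root B♭, quality dominant seventh sharp eleven:
Root: B♭
Major 3rd (3rd): D
Perfect 5th (5th): F
Minor 7th (7th): A♭
Augmented 11th (11th): E

B♭, D, F, A♭, E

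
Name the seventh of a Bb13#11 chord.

Bb13#11 is built on Bb; its 7th is a minor 7th above the root.
A seventh above B uses the letter A, and the minor 7th above Bb is Ab.

Ab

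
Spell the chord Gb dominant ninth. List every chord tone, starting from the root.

G-flat B-flat D-flat F-flat A-flat

Gb dominant ninth: dominant ninth on G-flat.
- root: G-flat
- major 3rd: B-flat
- perfect 5th: D-flat
- minor 7th: F-flat
- major 9th: A-flat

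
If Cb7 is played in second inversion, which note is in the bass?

Cb7 = Cb–Eb–Gb–Bbb. Second inversion → fifth in the bass = Gb.

Gb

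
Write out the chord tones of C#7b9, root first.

C#, E#, G#, B, D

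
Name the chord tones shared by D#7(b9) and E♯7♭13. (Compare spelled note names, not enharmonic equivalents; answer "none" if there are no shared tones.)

D#, C#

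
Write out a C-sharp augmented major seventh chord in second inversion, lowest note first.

G-double-sharp – B-sharp – C-sharp – E-sharp

In root position, C-sharp augmented major seventh is C-sharp–E-sharp–G-double-sharp–B-sharp.
Second inversion puts the fifth (G-double-sharp) in the bass.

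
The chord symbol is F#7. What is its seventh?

E

F#7 is built on F#; its 7th is a minor 7th above the root.
A seventh above F uses the letter E, and the minor 7th above F# is E.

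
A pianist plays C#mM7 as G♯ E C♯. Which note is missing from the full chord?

B♯

The full C#mM7 chord is C♯, E, G♯, B♯.
Comparing with the voicing, the major 7th (7th) — B♯ — is absent.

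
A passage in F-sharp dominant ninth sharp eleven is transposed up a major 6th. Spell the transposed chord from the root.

F# up a major 6th → D#. New chord: D# dominant ninth sharp eleven.
root → D#
3rd (major 3rd) → F##
5th (perfect 5th) → A#
7th (minor 7th) → C#
9th (major 9th) → E#
11th (augmented 11th) → G##

D#  F##  A#  C#  E#  G##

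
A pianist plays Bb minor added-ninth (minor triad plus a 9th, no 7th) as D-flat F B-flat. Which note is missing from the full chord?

C

The full Bb minor added-ninth chord is B-flat, D-flat, F, C.
Comparing with the voicing, the major 9th (9th) — C — is absent.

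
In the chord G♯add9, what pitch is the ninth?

A♯

G♯add9 is built on G♯; its 9th is a major 9th above the root.
A second above G uses the letter A, and the major 9th above G♯ is A♯.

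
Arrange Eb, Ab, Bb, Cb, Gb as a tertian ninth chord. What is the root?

Stacking in thirds gives Ab – Cb – Eb – Gb – Bb, so Ab is the root — Ab minor ninth.

Ab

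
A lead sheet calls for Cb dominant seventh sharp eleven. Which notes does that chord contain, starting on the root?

Cb, Eb, Gb, Bbb, F

Cb dominant seventh sharp eleven is a dominant seventh sharp eleven built on Cb.
Cb — root
Eb — major 3rd
Gb — perfect 5th
Bbb — minor 7th
F — augmented 11th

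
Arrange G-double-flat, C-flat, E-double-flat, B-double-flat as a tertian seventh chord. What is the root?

Stacking in thirds gives C-flat – E-double-flat – G-double-flat – B-double-flat, so C-flat is the root — C-flat half-diminished seventh.

C-flat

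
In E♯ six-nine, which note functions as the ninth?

F-double-sharp

Root of E♯ six-nine = E-sharp. The 9th is a major 9th: E-sharp up a major 9th → F-double-sharp.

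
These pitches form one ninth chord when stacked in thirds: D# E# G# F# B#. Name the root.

E#

Stacking in thirds gives E# – G# – B# – D# – F#, so E# is the root — E# minor seventh flat nine.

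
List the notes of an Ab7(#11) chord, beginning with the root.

Ab7(#11): dominant seventh sharp eleven on A♭.
Root: A♭
Major 3rd (3rd): C
Perfect 5th (5th): E♭
Minor 7th (7th): G♭
Augmented 11th (11th): D

A♭ C E♭ G♭ D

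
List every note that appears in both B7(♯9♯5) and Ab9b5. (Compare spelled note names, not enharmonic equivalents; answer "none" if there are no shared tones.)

none

B7(♯9♯5): B D♯ F𝄪 A C𝄪
Ab9b5: A♭ C E𝄫 G♭ B♭
Common to both → none.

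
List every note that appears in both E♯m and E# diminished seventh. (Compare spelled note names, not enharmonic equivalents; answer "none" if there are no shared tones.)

E#  G#

E♯m = E#, G#, B#.
E# diminished seventh = E#, G#, B, D.
Shared: E#, G#.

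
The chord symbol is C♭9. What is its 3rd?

Eb

C♭9 is built on Cb; its 3rd is a major 3rd above the root.
A third above C uses the letter E, and the major 3rd above Cb is Eb.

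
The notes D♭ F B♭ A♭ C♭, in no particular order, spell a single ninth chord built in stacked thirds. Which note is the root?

Arranged so that each adjacent pair is a third by letter name: B♭ – D♭ – F – A♭ – C♭.
The bottom of that stack, B♭, is the root (this is B♭ minor seventh flat nine).

B♭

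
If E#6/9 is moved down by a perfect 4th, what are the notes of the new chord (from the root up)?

Transposed root: E♯ → B♯ (perfect 4th down). So we spell B♯ six-nine:
- root: B♯
- major 3rd: D𝄪
- perfect 5th: F𝄪
- major 6th: G𝄪
- major 9th: C𝄪

B♯ – D𝄪 – F𝄪 – G𝄪 – C𝄪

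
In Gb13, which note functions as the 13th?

Eb

Root of Gb13 = Gb. The 13th is a major 13th: Gb up a major 13th → Eb.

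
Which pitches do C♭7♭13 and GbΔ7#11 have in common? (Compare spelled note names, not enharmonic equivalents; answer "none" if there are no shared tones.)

C♭7♭13 = Cb, Eb, Gb, Bbb, Abb.
GbΔ7#11 = Gb, Bb, Db, F, C.
Shared: Gb.

Gb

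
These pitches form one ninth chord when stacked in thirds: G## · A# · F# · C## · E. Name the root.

F#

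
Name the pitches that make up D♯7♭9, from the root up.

D#, F##, A#, C#, E

D♯7♭9: dominant seventh flat nine on D#.
root → D#
3rd (major 3rd) → F##
5th (perfect 5th) → A#
7th (minor 7th) → C#
9th (minor 9th) → E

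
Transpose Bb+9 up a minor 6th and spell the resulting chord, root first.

Gb Bb D Fb Ab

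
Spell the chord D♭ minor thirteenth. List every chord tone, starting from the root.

D♭ – F♭ – A♭ – C♭ – E♭ – G♭ – B♭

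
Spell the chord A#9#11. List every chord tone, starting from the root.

A♯, C𝄪, E♯, G♯, B♯, D𝄪

A#9#11: dominant ninth sharp eleven on A♯.
Root: A♯
Major 3rd (3rd): C𝄪
Perfect 5th (5th): E♯
Minor 7th (7th): G♯
Major 9th (9th): B♯
Augmented 11th (11th): D𝄪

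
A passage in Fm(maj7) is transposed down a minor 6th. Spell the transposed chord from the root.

A – C – E – G♯

A minor 6th down from F is A, so the new chord is A minor-major seventh.
root → A
3rd (minor 3rd) → C
5th (perfect 5th) → E
7th (major 7th) → G♯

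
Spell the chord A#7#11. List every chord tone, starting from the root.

A#  C##  E#  G#  D##

A#7#11 is a dominant seventh sharp eleven built on A#.
Root: A#
Major 3rd (3rd): C##
Perfect 5th (5th): E#
Minor 7th (7th): G#
Augmented 11th (11th): D##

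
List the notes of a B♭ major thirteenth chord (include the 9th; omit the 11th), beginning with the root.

B-flat – D – F – A – C – G

Root B-flat, quality major thirteenth:
root → B-flat
3rd (major 3rd) → D
5th (perfect 5th) → F
7th (major 7th) → A
9th (major 9th) → C
13th (major 13th) → G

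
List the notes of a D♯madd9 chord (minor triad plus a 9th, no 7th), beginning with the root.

D♯madd9: minor added-ninth on D♯.
D♯ — root
F♯ — minor 3rd
A♯ — perfect 5th
E♯ — major 9th

D♯ – F♯ – A♯ – E♯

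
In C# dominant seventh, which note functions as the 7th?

B

Root of C# dominant seventh = C#. The 7th is a minor 7th: C# up a minor 7th → B.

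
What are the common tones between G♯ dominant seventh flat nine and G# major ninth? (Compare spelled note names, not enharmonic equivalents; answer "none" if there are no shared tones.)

G♯ dominant seventh flat nine: G♯ B♯ D♯ F♯ A
G# major ninth: G♯ B♯ D♯ F𝄪 A♯
Common to both → G♯, B♯, D♯.

G♯  B♯  D♯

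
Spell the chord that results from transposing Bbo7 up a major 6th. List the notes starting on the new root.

G – Bb – Db – Fb

A major 6th up from Bb is G, so the new chord is G diminished seventh.
- root: G
- minor 3rd: Bb
- diminished 5th: Db
- diminished 7th: Fb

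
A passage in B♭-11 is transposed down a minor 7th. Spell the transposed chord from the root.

Transposed root: Bb → C (minor 7th down). So we spell C minor eleventh:
Root: C
Minor 3rd (3rd): Eb
Perfect 5th (5th): G
Minor 7th (7th): Bb
Major 9th (9th): D
Perfect 11th (11th): F

C, Eb, G, Bb, D, F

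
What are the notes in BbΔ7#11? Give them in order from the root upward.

BbΔ7#11: major seventh sharp eleven on B♭.
B♭ — root
D — major 3rd
F — perfect 5th
A — major 7th
E — augmented 11th

B♭  D  F  A  E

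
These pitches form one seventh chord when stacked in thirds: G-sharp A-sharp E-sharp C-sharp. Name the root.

Arranged so that each adjacent pair is a third by letter name: A-sharp – C-sharp – E-sharp – G-sharp.
The bottom of that stack, A-sharp, is the root (this is A-sharp minor seventh).

A-sharp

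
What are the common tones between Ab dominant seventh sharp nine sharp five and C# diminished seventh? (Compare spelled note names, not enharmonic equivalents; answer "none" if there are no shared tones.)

E

Ab dominant seventh sharp nine sharp five: A-flat C E G-flat B
C# diminished seventh: C-sharp E G B-flat
Common to both → E.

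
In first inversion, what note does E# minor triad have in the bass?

G#

E# minor triad in root position is E#–G#–B#.
First inversion places the third in the bass, which is G#.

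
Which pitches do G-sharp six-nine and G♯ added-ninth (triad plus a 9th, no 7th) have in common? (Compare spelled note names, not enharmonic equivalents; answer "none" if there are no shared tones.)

G-sharp  B-sharp  D-sharp  A-sharp

G-sharp six-nine = G-sharp, B-sharp, D-sharp, E-sharp, A-sharp.
G♯ added-ninth = G-sharp, B-sharp, D-sharp, A-sharp.
Shared: G-sharp, B-sharp, D-sharp, A-sharp.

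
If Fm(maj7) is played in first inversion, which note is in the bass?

A♭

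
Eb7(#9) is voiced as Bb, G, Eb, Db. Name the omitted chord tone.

Eb7(#9) = Eb, G, Bb, Db, F#. The voicing lacks the 9th (augmented 9th), F#.

F#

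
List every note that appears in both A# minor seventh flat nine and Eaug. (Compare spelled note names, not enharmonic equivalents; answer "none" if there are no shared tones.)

A# minor seventh flat nine: A# C# E# G# B
Eaug: E G# B#
Common to both → G#.

G#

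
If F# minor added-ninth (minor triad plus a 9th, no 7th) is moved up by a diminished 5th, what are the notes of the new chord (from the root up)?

F♯ up a diminished 5th → C. New chord: C minor added-ninth.
- root: C
- minor 3rd: E♭
- perfect 5th: G
- major 9th: D

C E♭ G D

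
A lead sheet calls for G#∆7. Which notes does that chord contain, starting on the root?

G♯  B♯  D♯  F𝄪

G#∆7: major seventh on G♯.
Root: G♯
Major 3rd (3rd): B♯
Perfect 5th (5th): D♯
Major 7th (7th): F𝄪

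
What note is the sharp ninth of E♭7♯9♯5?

Root of E♭7♯9♯5 = Eb. The 9th is an augmented 9th: Eb up an augmented 9th → F#.

F#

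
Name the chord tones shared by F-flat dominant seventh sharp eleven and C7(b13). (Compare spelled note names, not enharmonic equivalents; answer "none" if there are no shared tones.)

Ab Bb

F-flat dominant seventh sharp eleven = Fb, Ab, Cb, Ebb, Bb.
C7(b13) = C, E, G, Bb, Ab.
Shared: Ab, Bb.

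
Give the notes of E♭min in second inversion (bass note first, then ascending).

Bb, Eb, Gb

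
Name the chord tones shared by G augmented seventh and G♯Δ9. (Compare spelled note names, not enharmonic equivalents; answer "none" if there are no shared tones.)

D#

G augmented seventh = G, B, D#, F.
G♯Δ9 = G#, B#, D#, F##, A#.
Shared: D#.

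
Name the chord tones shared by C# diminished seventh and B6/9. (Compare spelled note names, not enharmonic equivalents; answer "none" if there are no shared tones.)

C#

C# diminished seventh = C#, E, G, Bb.
B6/9 = B, D#, F#, G#, C#.
Shared: C#.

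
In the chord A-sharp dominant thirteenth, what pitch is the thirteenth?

A-sharp dominant thirteenth is built on A#; its 13th is a major 13th above the root.
A sixth above A uses the letter F, and the major 13th above A# is F##.

F##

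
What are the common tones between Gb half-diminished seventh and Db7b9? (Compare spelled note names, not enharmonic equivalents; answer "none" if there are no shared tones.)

Gb half-diminished seventh = Gb, Bbb, Dbb, Fb.
Db7b9 = Db, F, Ab, Cb, Ebb.
Shared: none.

none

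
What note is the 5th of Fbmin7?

C♭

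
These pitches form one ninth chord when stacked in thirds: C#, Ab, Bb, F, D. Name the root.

Arranged so that each adjacent pair is a third by letter name: Bb – D – F – Ab – C#.
The bottom of that stack, Bb, is the root (this is Bb dominant seventh sharp nine).

Bb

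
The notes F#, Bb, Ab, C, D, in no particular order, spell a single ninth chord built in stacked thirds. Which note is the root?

Bb

Arranged so that each adjacent pair is a third by letter name: Bb – D – F# – Ab – C.
The bottom of that stack, Bb, is the root (this is Bb dominant ninth sharp five).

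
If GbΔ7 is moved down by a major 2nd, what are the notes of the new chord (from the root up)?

Fb Ab Cb Eb

Transposed root: Gb → Fb (major 2nd down). So we spell Fb major seventh:
Root: Fb
Major 3rd (3rd): Ab
Perfect 5th (5th): Cb
Major 7th (7th): Eb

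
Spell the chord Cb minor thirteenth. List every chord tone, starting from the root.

C♭  E𝄫  G♭  B𝄫  D♭  F♭  A♭

Cb minor thirteenth: minor thirteenth on C♭.
Root: C♭
Minor 3rd (3rd): E𝄫
Perfect 5th (5th): G♭
Minor 7th (7th): B𝄫
Major 9th (9th): D♭
Perfect 11th (11th): F♭
Major 13th (13th): A♭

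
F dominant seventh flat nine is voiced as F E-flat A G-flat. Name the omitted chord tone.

F dominant seventh flat nine = F, A, C, E-flat, G-flat. The voicing lacks the 5th (perfect 5th), C.

C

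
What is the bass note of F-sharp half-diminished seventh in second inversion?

F-sharp half-diminished seventh = F#–A–C–E. Second inversion → fifth in the bass = C.

C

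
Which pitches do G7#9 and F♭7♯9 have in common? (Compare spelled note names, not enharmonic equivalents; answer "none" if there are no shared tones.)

G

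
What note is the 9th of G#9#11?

A#

Root of G#9#11 = G#. The 9th is a major 9th: G# up a major 9th → A#.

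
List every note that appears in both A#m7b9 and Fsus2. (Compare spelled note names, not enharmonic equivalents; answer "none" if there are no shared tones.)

A#m7b9 = A#, C#, E#, G#, B.
Fsus2 = F, G, C.
Shared: none.

none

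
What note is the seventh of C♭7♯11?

Bbb

C♭7♯11 is built on Cb; its 7th is a minor 7th above the root.
A seventh above C uses the letter B, and the minor 7th above Cb is Bbb.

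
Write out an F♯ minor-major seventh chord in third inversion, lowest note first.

E-sharp, F-sharp, A, C-sharp

In root position, F♯ minor-major seventh is F-sharp–A–C-sharp–E-sharp.
Third inversion puts the seventh (E-sharp) in the bass.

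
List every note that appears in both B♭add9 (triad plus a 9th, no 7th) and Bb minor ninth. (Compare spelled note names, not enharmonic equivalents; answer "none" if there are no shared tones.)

Bb  F  C

B♭add9: Bb D F C
Bb minor ninth: Bb Db F Ab C
Common to both → Bb, F, C.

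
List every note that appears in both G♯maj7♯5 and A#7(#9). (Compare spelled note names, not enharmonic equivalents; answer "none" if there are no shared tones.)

G♯

G♯maj7♯5: G♯ B♯ D𝄪 F𝄪
A#7(#9): A♯ C𝄪 E♯ G♯ B𝄪
Common to both → G♯.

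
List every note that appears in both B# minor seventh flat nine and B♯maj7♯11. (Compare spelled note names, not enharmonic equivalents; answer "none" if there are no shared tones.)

B♯, F𝄪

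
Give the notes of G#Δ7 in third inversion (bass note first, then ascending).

G#Δ7 = G#–B#–D#–F##; third inversion → seventh (F##) lowest.

F##  G#  B#  D#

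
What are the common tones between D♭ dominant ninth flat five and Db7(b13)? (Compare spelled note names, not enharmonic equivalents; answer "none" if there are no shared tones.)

D♭ F C♭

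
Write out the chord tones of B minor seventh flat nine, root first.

B  D  F#  A  C

B minor seventh flat nine is a minor seventh flat nine built on B.
B — root
D — minor 3rd
F# — perfect 5th
A — minor 7th
C — minor 9th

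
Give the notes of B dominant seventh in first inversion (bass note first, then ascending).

D# – F# – A – B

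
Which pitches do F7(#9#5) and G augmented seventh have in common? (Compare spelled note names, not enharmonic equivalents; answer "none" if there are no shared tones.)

F7(#9#5) = F, A, C#, Eb, G#.
G augmented seventh = G, B, D#, F.
Shared: F.

F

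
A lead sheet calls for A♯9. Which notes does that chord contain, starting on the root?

A♯9 is a dominant ninth built on A#.
- root: A#
- major 3rd: C##
- perfect 5th: E#
- minor 7th: G#
- major 9th: B#

A#, C##, E#, G#, B#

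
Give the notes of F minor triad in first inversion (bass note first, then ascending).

A-flat – C – F

In root position, F minor triad is F–A-flat–C.
First inversion puts the third (A-flat) in the bass.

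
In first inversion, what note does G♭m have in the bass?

G♭m in root position is G♭–B𝄫–D♭.
First inversion places the third in the bass, which is B𝄫.

B𝄫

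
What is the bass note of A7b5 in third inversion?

G

A7b5 = A–C♯–E♭–G. Third inversion → seventh in the bass = G.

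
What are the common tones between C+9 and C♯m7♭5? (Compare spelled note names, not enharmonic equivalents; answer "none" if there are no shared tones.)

C+9 = C, E, G♯, B♭, D.
C♯m7♭5 = C♯, E, G, B.
Shared: E.

E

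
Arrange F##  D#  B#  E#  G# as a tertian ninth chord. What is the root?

E#

Arranged so that each adjacent pair is a third by letter name: E# – G# – B# – D# – F##.
The bottom of that stack, E#, is the root (this is E# minor ninth).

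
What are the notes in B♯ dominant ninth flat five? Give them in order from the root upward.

B-sharp  D-double-sharp  F-sharp  A-sharp  C-double-sharp

B♯ dominant ninth flat five is a dominant ninth flat five built on B-sharp.
Root: B-sharp
Major 3rd (3rd): D-double-sharp
Diminished 5th (5th): F-sharp
Minor 7th (7th): A-sharp
Major 9th (9th): C-double-sharp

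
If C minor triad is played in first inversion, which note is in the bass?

E-flat

C minor triad = C–E-flat–G. First inversion → third in the bass = E-flat.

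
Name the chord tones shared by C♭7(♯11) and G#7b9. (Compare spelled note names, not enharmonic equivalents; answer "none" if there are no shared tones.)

none

C♭7(♯11) = C♭, E♭, G♭, B𝄫, F.
G#7b9 = G♯, B♯, D♯, F♯, A.
Shared: none.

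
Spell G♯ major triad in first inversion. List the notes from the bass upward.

B#  D#  G#

G♯ major triad = G#–B#–D#; first inversion → third (B#) lowest.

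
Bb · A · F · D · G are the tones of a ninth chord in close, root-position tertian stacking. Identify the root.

G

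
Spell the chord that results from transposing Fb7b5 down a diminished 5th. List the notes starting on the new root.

Fb down a diminished 5th → Bb. New chord: Bb dominant seventh flat five.
Root: Bb
Major 3rd (3rd): D
Diminished 5th (5th): Fb
Minor 7th (7th): Ab

Bb  D  Fb  Ab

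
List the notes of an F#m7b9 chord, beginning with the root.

F# A C# E G

F#m7b9: minor seventh flat nine on F#.
- root: F#
- minor 3rd: A
- perfect 5th: C#
- minor 7th: E
- minor 9th: G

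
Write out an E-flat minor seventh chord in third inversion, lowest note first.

E-flat minor seventh = E-flat–G-flat–B-flat–D-flat; third inversion → seventh (D-flat) lowest.

D-flat – E-flat – G-flat – B-flat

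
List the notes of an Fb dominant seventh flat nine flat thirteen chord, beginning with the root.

Root F-flat, quality dominant seventh flat nine flat thirteen:
Root: F-flat
Major 3rd (3rd): A-flat
Perfect 5th (5th): C-flat
Minor 7th (7th): E-double-flat
Minor 9th (9th): G-double-flat
Minor 13th (13th): D-double-flat

F-flat  A-flat  C-flat  E-double-flat  G-double-flat  D-double-flat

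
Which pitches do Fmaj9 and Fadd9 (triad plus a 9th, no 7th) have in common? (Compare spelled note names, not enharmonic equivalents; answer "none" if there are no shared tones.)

Fmaj9: F A C E G
Fadd9: F A C G
Common to both → F, A, C, G.

F, A, C, G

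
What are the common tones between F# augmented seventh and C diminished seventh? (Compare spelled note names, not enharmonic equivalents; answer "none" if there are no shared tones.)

none

F# augmented seventh: F-sharp A-sharp C-double-sharp E
C diminished seventh: C E-flat G-flat B-double-flat
Common to both → none.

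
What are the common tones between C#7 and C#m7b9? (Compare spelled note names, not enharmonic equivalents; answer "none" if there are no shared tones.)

C# G# B

C#7 = C#, E#, G#, B.
C#m7b9 = C#, E, G#, B, D.
Shared: C#, G#, B.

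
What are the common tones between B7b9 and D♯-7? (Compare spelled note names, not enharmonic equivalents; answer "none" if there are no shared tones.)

B7b9 = B, D♯, F♯, A, C.
D♯-7 = D♯, F♯, A♯, C♯.
Shared: D♯, F♯.

D♯ F♯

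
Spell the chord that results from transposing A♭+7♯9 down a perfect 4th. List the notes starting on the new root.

Eb, G, B, Db, F#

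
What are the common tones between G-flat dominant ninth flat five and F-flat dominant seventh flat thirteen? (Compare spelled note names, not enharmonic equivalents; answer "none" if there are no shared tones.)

D-double-flat F-flat A-flat

G-flat dominant ninth flat five: G-flat B-flat D-double-flat F-flat A-flat
F-flat dominant seventh flat thirteen: F-flat A-flat C-flat E-double-flat D-double-flat
Common to both → D-double-flat, F-flat, A-flat.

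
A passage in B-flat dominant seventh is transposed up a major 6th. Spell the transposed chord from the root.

G, B, D, F

Transposed root: Bb → G (major 6th up). So we spell G dominant seventh:
- root: G
- major 3rd: B
- perfect 5th: D
- minor 7th: F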